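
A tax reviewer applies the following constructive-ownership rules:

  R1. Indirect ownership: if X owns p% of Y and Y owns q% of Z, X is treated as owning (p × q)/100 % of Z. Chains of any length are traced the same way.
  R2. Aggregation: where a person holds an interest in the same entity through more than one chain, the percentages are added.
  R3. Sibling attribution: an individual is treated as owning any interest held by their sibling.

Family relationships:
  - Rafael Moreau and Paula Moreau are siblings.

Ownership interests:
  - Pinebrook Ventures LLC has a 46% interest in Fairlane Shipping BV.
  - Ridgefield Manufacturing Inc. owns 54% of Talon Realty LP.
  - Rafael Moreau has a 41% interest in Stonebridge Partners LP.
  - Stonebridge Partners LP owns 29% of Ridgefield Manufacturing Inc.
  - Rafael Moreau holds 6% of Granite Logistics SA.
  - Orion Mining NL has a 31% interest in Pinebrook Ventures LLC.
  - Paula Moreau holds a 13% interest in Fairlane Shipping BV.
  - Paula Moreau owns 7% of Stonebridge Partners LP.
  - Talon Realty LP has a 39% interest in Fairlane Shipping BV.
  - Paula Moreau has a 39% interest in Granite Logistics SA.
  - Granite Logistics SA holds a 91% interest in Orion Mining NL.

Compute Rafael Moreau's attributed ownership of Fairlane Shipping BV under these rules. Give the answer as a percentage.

By sibling attribution (R3), Rafael Moreau is treated as also owning Paula Moreau's interest in Stonebridge Partners LP, giving 41% + 7% = 48%.
By sibling attribution (R3), Rafael Moreau is treated as also owning Paula Moreau's interest in Granite Logistics SA, giving 6% + 39% = 45%.
By sibling attribution (R3), Rafael Moreau is treated as owning Paula Moreau's 13% interest in Fairlane Shipping BV.
Chain via Stonebridge Partners LP → Ridgefield Manufacturing Inc. → Talon Realty LP (R1): 48% × 29% × 54% × 39% = 2.931552% of Fairlane Shipping BV.
Chain via Granite Logistics SA → Orion Mining NL → Pinebrook Ventures LLC (R1): 45% × 91% × 31% × 46% = 5.83947% of Fairlane Shipping BV.
Direct interest in Fairlane Shipping BV: 13%.
Aggregating (R2): 2.931552% + 5.83947% + 13% = 21.771022%.

21.771022%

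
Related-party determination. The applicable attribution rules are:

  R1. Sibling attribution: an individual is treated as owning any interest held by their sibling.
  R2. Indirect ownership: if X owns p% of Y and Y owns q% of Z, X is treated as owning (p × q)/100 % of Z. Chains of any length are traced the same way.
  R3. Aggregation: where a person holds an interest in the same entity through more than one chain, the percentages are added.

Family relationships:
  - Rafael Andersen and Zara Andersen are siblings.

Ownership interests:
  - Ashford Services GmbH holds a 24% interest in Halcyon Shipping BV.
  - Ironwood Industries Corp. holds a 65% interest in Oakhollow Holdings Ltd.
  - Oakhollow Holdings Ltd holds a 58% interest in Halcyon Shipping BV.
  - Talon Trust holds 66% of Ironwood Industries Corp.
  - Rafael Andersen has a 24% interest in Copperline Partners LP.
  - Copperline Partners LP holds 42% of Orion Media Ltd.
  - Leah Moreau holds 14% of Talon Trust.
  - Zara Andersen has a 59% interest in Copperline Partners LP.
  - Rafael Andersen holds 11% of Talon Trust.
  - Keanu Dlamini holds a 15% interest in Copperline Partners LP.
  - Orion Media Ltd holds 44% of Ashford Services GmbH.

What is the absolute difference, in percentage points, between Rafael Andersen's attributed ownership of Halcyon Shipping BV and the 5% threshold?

By sibling attribution (R1), Rafael Andersen is treated as also owning Zara Andersen's interest in Copperline Partners LP, giving 24% + 59% = 83%.
Chain via Copperline Partners LP → Orion Media Ltd → Ashford Services GmbH (R2): 83% × 42% × 44% × 24% = 3.681216% of Halcyon Shipping BV.
Chain via Talon Trust → Ironwood Industries Corp. → Oakhollow Holdings Ltd (R2): 11% × 66% × 65% × 58% = 2.73702% of Halcyon Shipping BV.
Aggregating (R3): 3.681216% + 2.73702% = 6.418236%.
6.418236% exceeds the 5% threshold by 1.418236 percentage points.

1.418236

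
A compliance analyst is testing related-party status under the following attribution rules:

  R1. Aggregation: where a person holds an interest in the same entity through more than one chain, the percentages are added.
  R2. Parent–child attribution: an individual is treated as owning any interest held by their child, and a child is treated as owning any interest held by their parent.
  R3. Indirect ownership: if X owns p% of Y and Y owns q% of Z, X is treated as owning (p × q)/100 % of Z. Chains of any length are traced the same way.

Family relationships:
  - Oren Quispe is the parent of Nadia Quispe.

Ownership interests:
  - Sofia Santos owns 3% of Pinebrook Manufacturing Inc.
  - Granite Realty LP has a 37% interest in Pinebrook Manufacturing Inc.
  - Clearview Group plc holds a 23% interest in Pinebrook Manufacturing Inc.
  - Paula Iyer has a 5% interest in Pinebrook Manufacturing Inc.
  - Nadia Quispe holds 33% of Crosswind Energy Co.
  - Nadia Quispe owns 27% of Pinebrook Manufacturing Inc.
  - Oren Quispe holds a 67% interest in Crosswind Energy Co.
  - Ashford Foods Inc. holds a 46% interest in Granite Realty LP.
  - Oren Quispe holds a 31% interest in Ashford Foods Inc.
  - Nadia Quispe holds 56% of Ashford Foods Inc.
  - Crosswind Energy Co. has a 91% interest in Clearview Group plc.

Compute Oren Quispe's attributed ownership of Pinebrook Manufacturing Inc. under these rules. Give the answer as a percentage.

62.7374%

By parent–child attribution (R2), Oren Quispe is treated as also owning Nadia Quispe's interest in Ashford Foods Inc, giving 31% + 56% = 87%.
By parent–child attribution (R2), Oren Quispe is treated as also owning Nadia Quispe's interest in Crosswind Energy Co, giving 67% + 33% = 100%.
By parent–child attribution (R2), Oren Quispe is treated as owning Nadia Quispe's 27% interest in Pinebrook Manufacturing Inc.
Chain via Ashford Foods Inc. → Granite Realty LP (R3): 87% × 46% × 37% = 14.8074% of Pinebrook Manufacturing Inc.
Chain via Crosswind Energy Co. → Clearview Group plc (R3): 100% × 91% × 23% = 20.93% of Pinebrook Manufacturing Inc.
Direct interest in Pinebrook Manufacturing Inc: 27%.
Aggregating (R1): 14.8074% + 20.93% + 27% = 62.7374%.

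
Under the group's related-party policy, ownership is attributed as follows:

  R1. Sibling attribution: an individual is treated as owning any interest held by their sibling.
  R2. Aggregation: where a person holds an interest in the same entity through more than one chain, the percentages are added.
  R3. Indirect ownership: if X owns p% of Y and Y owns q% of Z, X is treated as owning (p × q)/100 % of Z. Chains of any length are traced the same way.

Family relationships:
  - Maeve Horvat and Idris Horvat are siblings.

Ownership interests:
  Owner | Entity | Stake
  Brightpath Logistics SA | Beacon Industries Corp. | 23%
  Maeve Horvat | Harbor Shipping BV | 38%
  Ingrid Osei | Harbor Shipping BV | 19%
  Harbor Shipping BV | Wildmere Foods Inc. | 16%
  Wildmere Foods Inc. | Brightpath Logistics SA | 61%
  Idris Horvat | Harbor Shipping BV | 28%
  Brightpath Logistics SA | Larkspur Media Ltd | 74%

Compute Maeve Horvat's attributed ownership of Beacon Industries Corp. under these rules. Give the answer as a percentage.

By sibling attribution (R1), Maeve Horvat is treated as also owning Idris Horvat's interest in Harbor Shipping BV, giving 38% + 28% = 66%.
Chain via Harbor Shipping BV → Wildmere Foods Inc. → Brightpath Logistics SA (R3): 66% × 16% × 61% × 23% = 1.481568% of Beacon Industries Corp.

1.481568%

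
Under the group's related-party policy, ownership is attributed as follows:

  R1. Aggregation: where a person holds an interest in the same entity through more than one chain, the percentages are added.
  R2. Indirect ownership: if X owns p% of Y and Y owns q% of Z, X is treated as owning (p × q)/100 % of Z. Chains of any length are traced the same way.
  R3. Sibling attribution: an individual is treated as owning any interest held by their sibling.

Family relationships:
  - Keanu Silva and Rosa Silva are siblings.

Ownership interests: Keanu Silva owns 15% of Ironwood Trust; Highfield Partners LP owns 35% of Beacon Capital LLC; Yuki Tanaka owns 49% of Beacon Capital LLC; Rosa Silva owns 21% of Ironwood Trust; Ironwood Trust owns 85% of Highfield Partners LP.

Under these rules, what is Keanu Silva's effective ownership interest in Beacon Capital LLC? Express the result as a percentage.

10.71%

By sibling attribution (R3), Keanu Silva is treated as also owning Rosa Silva's interest in Ironwood Trust, giving 15% + 21% = 36%.
Chain via Ironwood Trust → Highfield Partners LP (R2): 36% × 85% × 35% = 10.71% of Beacon Capital LLC.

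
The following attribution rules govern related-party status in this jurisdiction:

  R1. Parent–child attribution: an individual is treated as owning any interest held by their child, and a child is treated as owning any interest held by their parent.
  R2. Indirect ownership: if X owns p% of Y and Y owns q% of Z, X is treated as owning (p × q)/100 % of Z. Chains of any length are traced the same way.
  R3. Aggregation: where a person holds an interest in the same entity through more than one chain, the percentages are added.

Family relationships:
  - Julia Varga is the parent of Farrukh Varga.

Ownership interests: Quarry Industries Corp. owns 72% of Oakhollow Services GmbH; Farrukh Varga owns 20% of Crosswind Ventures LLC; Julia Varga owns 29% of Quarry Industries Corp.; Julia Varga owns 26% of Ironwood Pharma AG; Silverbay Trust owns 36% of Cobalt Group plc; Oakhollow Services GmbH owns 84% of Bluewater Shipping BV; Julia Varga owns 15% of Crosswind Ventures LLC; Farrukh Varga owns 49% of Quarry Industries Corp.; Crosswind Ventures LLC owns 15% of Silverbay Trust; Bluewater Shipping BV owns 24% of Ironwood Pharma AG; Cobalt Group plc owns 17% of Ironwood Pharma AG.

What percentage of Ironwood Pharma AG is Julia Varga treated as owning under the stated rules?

37.643156%

By parent–child attribution (R1), Julia Varga is treated as also owning Farrukh Varga's interest in Quarry Industries Corp, giving 29% + 49% = 78%.
By parent–child attribution (R1), Julia Varga is treated as also owning Farrukh Varga's interest in Crosswind Ventures LLC, giving 15% + 20% = 35%.
Chain via Quarry Industries Corp. → Oakhollow Services GmbH → Bluewater Shipping BV (R2): 78% × 72% × 84% × 24% = 11.321856% of Ironwood Pharma AG.
Chain via Crosswind Ventures LLC → Silverbay Trust → Cobalt Group plc (R2): 35% × 15% × 36% × 17% = 0.3213% of Ironwood Pharma AG.
Direct interest in Ironwood Pharma AG: 26%.
Aggregating (R3): 11.321856% + 0.3213% + 26% = 37.643156%.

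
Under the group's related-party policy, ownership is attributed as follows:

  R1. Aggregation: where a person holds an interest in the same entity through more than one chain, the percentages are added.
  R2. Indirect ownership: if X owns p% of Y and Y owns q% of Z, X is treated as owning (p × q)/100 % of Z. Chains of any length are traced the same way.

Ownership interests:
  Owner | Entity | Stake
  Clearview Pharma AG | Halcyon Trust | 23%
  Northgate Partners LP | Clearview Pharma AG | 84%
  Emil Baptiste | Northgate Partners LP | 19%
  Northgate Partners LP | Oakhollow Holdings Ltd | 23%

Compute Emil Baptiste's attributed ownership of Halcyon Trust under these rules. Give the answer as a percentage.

Chain via Northgate Partners LP → Clearview Pharma AG (R2): 19% × 84% × 23% = 3.6708% of Halcyon Trust.

3.6708%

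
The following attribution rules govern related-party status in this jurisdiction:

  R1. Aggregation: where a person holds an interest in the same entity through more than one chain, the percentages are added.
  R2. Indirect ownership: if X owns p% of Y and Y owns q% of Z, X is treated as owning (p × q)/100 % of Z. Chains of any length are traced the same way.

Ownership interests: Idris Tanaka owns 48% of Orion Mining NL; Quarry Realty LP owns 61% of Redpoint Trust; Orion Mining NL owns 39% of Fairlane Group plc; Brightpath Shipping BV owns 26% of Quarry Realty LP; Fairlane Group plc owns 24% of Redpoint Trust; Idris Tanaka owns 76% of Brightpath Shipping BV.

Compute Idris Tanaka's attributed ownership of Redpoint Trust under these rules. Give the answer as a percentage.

16.5464%

Chain via Orion Mining NL → Fairlane Group plc (R2): 48% × 39% × 24% = 4.4928% of Redpoint Trust.
Chain via Brightpath Shipping BV → Quarry Realty LP (R2): 76% × 26% × 61% = 12.0536% of Redpoint Trust.
Aggregating (R1): 4.4928% + 12.0536% = 16.5464%.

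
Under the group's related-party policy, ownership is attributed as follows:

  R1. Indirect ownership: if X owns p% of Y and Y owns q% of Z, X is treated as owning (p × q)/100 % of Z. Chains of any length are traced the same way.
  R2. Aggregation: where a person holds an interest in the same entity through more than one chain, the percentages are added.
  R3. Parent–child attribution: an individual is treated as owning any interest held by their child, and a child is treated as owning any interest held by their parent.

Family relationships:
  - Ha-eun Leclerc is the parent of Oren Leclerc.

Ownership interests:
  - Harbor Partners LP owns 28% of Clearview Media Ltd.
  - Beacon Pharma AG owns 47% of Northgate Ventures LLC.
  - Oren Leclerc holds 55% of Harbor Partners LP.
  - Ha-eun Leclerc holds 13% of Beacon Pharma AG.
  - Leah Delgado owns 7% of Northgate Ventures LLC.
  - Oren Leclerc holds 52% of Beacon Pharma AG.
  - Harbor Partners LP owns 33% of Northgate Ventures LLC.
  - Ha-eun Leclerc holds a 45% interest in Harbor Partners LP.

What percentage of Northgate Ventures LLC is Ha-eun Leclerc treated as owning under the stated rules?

By parent–child attribution (R3), Ha-eun Leclerc is treated as also owning Oren Leclerc's interest in Harbor Partners LP, giving 45% + 55% = 100%.
By parent–child attribution (R3), Ha-eun Leclerc is treated as also owning Oren Leclerc's interest in Beacon Pharma AG, giving 13% + 52% = 65%.
Chain via Harbor Partners LP (R1): 100% × 33% = 33% of Northgate Ventures LLC.
Chain via Beacon Pharma AG (R1): 65% × 47% = 30.55% of Northgate Ventures LLC.
Aggregating (R2): 33% + 30.55% = 63.55%.

63.55%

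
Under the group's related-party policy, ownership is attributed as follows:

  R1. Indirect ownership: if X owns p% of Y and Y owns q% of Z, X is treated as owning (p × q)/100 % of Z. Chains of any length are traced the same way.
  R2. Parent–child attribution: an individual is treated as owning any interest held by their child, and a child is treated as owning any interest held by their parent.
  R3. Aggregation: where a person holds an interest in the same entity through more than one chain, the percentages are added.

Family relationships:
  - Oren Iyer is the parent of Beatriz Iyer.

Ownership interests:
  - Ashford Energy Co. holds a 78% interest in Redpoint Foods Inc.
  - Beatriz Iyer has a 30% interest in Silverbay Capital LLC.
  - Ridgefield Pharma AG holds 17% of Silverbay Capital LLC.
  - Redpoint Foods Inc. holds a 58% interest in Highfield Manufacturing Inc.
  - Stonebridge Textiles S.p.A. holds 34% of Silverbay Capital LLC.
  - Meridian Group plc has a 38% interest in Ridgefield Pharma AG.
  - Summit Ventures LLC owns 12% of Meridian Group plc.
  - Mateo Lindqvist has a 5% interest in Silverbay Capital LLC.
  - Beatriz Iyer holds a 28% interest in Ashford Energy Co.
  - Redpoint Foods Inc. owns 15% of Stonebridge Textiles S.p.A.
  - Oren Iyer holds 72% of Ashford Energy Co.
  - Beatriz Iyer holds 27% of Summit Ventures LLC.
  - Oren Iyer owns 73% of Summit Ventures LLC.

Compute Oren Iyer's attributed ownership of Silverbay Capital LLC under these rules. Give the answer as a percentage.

34.7532%

By parent–child attribution (R2), Oren Iyer is treated as also owning Beatriz Iyer's interest in Summit Ventures LLC, giving 73% + 27% = 100%.
By parent–child attribution (R2), Oren Iyer is treated as also owning Beatriz Iyer's interest in Ashford Energy Co, giving 72% + 28% = 100%.
By parent–child attribution (R2), Oren Iyer is treated as owning Beatriz Iyer's 30% interest in Silverbay Capital LLC.
Chain via Summit Ventures LLC → Meridian Group plc → Ridgefield Pharma AG (R1): 100% × 12% × 38% × 17% = 0.7752% of Silverbay Capital LLC.
Chain via Ashford Energy Co. → Redpoint Foods Inc. → Stonebridge Textiles S.p.A. (R1): 100% × 78% × 15% × 34% = 3.978% of Silverbay Capital LLC.
Direct interest in Silverbay Capital LLC: 30%.
Aggregating (R3): 0.7752% + 3.978% + 30% = 34.7532%.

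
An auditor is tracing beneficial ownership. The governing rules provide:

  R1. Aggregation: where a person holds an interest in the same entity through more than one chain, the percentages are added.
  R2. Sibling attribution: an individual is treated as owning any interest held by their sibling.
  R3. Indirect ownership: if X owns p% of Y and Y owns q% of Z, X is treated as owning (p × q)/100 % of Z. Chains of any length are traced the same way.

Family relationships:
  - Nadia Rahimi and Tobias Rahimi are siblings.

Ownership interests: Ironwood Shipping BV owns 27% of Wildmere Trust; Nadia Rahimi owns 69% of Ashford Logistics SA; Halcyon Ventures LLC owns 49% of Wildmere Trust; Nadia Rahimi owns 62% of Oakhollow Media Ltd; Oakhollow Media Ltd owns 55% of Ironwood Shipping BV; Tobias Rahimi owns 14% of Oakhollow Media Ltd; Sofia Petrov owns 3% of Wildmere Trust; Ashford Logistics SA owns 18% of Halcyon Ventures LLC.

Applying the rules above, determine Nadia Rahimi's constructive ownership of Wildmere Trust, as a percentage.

17.3718%

By sibling attribution (R2), Nadia Rahimi is treated as also owning Tobias Rahimi's interest in Oakhollow Media Ltd, giving 62% + 14% = 76%.
Chain via Ashford Logistics SA → Halcyon Ventures LLC (R3): 69% × 18% × 49% = 6.0858% of Wildmere Trust.
Chain via Oakhollow Media Ltd → Ironwood Shipping BV (R3): 76% × 55% × 27% = 11.286% of Wildmere Trust.
Aggregating (R1): 6.0858% + 11.286% = 17.3718%.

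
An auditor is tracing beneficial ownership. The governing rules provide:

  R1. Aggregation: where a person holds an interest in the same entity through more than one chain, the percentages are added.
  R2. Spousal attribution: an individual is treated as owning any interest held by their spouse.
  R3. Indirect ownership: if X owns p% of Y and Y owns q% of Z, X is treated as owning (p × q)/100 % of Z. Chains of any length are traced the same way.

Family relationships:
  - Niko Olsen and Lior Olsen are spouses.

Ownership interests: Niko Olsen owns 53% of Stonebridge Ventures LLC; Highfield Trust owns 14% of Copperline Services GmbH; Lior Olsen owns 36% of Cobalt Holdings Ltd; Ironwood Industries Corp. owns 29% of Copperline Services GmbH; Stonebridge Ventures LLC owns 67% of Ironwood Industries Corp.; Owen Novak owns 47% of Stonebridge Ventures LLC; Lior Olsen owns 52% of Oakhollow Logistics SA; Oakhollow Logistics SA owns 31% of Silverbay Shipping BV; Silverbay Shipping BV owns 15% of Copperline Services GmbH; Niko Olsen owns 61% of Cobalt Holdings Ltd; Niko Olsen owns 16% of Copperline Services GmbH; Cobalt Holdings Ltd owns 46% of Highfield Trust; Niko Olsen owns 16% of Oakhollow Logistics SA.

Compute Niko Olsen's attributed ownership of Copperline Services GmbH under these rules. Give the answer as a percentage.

By spousal attribution (R2), Niko Olsen is treated as also owning Lior Olsen's interest in Oakhollow Logistics SA, giving 16% + 52% = 68%.
By spousal attribution (R2), Niko Olsen is treated as also owning Lior Olsen's interest in Cobalt Holdings Ltd, giving 61% + 36% = 97%.
Chain via Oakhollow Logistics SA → Silverbay Shipping BV (R3): 68% × 31% × 15% = 3.162% of Copperline Services GmbH.
Chain via Stonebridge Ventures LLC → Ironwood Industries Corp. (R3): 53% × 67% × 29% = 10.2979% of Copperline Services GmbH.
Chain via Cobalt Holdings Ltd → Highfield Trust (R3): 97% × 46% × 14% = 6.2468% of Copperline Services GmbH.
Direct interest in Copperline Services GmbH: 16%.
Aggregating (R1): 3.162% + 10.2979% + 6.2468% + 16% = 35.7067%.

35.7067%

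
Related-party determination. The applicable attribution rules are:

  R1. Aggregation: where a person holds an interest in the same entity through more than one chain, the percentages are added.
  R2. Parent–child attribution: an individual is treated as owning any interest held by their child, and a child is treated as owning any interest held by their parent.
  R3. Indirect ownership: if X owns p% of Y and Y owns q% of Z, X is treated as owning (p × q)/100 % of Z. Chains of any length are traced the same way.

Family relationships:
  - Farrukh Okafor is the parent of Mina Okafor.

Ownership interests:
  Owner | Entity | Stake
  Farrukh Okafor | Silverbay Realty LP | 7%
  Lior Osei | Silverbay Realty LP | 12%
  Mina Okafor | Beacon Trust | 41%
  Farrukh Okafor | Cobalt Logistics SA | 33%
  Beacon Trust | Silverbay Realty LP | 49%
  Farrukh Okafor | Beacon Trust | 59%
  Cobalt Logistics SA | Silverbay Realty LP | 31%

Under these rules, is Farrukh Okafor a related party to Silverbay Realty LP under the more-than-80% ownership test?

No

By parent–child attribution (R2), Farrukh Okafor is treated as also owning Mina Okafor's interest in Beacon Trust, giving 59% + 41% = 100%.
Chain via Cobalt Logistics SA (R3): 33% × 31% = 10.23% of Silverbay Realty LP.
Chain via Beacon Trust (R3): 100% × 49% = 49% of Silverbay Realty LP.
Direct interest in Silverbay Realty LP: 7%.
Aggregating (R1): 10.23% + 49% + 7% = 66.23%.
66.23% does not exceed the 80% threshold, so Farrukh is not a related party to Silverbay Realty LP.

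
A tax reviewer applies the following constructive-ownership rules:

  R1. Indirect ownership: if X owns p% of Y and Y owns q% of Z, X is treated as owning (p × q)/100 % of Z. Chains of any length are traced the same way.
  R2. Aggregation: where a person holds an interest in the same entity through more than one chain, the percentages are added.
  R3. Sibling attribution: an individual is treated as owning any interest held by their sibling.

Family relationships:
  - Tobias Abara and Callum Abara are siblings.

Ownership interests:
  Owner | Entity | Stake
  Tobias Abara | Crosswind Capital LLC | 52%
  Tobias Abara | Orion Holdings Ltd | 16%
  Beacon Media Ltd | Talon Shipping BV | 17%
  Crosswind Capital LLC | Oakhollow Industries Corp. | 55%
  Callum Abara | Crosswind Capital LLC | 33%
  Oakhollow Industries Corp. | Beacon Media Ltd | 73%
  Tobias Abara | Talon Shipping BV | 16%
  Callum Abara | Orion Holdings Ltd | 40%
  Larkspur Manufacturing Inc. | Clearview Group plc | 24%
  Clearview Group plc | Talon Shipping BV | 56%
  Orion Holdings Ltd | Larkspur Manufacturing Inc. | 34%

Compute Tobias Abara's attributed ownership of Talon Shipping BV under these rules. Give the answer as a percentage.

By sibling attribution (R3), Tobias Abara is treated as also owning Callum Abara's interest in Orion Holdings Ltd, giving 16% + 40% = 56%.
By sibling attribution (R3), Tobias Abara is treated as also owning Callum Abara's interest in Crosswind Capital LLC, giving 52% + 33% = 85%.
Chain via Orion Holdings Ltd → Larkspur Manufacturing Inc. → Clearview Group plc (R1): 56% × 34% × 24% × 56% = 2.558976% of Talon Shipping BV.
Chain via Crosswind Capital LLC → Oakhollow Industries Corp. → Beacon Media Ltd (R1): 85% × 55% × 73% × 17% = 5.801675% of Talon Shipping BV.
Direct interest in Talon Shipping BV: 16%.
Aggregating (R2): 2.558976% + 5.801675% + 16% = 24.360651%.

24.360651%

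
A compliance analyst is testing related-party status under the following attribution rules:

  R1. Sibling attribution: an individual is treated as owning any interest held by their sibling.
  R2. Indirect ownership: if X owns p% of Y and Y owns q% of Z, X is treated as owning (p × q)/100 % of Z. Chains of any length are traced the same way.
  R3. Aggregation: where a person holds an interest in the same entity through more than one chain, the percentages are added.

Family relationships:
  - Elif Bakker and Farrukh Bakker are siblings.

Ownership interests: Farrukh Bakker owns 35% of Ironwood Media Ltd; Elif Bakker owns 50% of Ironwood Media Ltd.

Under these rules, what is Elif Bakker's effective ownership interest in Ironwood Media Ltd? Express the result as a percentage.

By sibling attribution (R1), Elif Bakker is treated as also owning Farrukh Bakker's interest in Ironwood Media Ltd, giving 50% + 35% = 85%.
Direct interest in Ironwood Media Ltd: 85%.

85%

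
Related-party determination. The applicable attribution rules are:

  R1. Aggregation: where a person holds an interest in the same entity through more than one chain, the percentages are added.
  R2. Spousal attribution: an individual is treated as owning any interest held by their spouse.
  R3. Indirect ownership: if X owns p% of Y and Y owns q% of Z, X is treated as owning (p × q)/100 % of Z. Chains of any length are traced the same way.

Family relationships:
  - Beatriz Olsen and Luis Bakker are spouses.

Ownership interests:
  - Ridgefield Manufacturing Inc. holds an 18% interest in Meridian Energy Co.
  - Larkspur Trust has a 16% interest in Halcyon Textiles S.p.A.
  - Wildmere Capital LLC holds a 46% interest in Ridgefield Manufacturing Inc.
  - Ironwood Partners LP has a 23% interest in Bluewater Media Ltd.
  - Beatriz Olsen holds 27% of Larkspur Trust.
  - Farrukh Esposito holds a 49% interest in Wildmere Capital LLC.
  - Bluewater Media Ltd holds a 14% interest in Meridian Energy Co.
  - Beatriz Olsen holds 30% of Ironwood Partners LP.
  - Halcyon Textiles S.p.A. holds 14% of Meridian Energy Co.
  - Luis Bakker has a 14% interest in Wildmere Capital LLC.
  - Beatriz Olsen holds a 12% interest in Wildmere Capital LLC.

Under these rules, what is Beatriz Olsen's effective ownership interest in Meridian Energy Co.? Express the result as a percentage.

3.7236%

By spousal attribution (R2), Beatriz Olsen is treated as also owning Luis Bakker's interest in Wildmere Capital LLC, giving 12% + 14% = 26%.
Chain via Larkspur Trust → Halcyon Textiles S.p.A. (R3): 27% × 16% × 14% = 0.6048% of Meridian Energy Co.
Chain via Wildmere Capital LLC → Ridgefield Manufacturing Inc. (R3): 26% × 46% × 18% = 2.1528% of Meridian Energy Co.
Chain via Ironwood Partners LP → Bluewater Media Ltd (R3): 30% × 23% × 14% = 0.966% of Meridian Energy Co.
Aggregating (R1): 0.6048% + 2.1528% + 0.966% = 3.7236%.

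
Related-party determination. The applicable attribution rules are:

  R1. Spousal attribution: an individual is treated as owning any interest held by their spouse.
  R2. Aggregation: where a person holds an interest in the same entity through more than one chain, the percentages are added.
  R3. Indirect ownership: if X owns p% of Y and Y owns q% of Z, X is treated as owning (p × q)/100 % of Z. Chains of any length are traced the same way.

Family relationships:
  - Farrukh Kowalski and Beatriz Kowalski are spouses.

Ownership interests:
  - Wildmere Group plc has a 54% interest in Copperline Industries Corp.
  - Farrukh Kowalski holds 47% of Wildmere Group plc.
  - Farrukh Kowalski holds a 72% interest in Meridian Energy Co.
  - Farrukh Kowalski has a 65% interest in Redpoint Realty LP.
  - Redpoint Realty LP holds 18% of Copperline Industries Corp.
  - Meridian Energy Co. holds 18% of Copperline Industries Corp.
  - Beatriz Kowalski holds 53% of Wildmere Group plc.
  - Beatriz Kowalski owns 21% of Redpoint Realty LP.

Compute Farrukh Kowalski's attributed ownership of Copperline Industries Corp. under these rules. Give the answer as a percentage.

By spousal attribution (R1), Farrukh Kowalski is treated as also owning Beatriz Kowalski's interest in Redpoint Realty LP, giving 65% + 21% = 86%.
By spousal attribution (R1), Farrukh Kowalski is treated as also owning Beatriz Kowalski's interest in Wildmere Group plc, giving 47% + 53% = 100%.
Chain via Redpoint Realty LP (R3): 86% × 18% = 15.48% of Copperline Industries Corp.
Chain via Wildmere Group plc (R3): 100% × 54% = 54% of Copperline Industries Corp.
Chain via Meridian Energy Co. (R3): 72% × 18% = 12.96% of Copperline Industries Corp.
Aggregating (R2): 15.48% + 54% + 12.96% = 82.44%.

82.44%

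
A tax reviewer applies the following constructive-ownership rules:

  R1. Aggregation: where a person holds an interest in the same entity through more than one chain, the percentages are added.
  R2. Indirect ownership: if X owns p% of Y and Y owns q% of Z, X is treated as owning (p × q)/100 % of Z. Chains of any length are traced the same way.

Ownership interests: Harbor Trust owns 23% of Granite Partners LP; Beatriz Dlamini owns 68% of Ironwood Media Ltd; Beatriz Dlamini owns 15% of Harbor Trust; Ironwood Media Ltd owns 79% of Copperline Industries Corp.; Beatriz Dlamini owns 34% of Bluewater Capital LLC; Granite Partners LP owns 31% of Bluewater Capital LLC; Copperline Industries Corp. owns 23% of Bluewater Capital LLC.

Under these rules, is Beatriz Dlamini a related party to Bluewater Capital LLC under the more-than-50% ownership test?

Chain via Harbor Trust → Granite Partners LP (R2): 15% × 23% × 31% = 1.0695% of Bluewater Capital LLC.
Chain via Ironwood Media Ltd → Copperline Industries Corp. (R2): 68% × 79% × 23% = 12.3556% of Bluewater Capital LLC.
Direct interest in Bluewater Capital LLC: 34%.
Aggregating (R1): 1.0695% + 12.3556% + 34% = 47.4251%.
47.4251% does not exceed the 50% threshold, so Beatriz is not a related party to Bluewater Capital LLC.

No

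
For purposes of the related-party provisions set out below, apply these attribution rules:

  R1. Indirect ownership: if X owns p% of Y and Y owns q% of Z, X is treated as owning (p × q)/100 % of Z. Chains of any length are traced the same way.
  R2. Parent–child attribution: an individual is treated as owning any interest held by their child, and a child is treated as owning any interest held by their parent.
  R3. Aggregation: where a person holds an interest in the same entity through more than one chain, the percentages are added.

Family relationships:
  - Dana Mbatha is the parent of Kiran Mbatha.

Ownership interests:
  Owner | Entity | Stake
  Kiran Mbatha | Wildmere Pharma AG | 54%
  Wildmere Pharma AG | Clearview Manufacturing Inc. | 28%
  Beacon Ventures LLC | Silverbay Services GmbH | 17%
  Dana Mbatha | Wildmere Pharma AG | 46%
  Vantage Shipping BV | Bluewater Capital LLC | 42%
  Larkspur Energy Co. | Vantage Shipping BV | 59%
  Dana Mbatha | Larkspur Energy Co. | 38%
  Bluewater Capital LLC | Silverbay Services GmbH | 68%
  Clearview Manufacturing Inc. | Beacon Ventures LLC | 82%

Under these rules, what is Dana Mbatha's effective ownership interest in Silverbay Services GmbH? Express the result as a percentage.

10.306352%

By parent–child attribution (R2), Dana Mbatha is treated as also owning Kiran Mbatha's interest in Wildmere Pharma AG, giving 46% + 54% = 100%.
Chain via Wildmere Pharma AG → Clearview Manufacturing Inc. → Beacon Ventures LLC (R1): 100% × 28% × 82% × 17% = 3.9032% of Silverbay Services GmbH.
Chain via Larkspur Energy Co. → Vantage Shipping BV → Bluewater Capital LLC (R1): 38% × 59% × 42% × 68% = 6.403152% of Silverbay Services GmbH.
Aggregating (R3): 3.9032% + 6.403152% = 10.306352%.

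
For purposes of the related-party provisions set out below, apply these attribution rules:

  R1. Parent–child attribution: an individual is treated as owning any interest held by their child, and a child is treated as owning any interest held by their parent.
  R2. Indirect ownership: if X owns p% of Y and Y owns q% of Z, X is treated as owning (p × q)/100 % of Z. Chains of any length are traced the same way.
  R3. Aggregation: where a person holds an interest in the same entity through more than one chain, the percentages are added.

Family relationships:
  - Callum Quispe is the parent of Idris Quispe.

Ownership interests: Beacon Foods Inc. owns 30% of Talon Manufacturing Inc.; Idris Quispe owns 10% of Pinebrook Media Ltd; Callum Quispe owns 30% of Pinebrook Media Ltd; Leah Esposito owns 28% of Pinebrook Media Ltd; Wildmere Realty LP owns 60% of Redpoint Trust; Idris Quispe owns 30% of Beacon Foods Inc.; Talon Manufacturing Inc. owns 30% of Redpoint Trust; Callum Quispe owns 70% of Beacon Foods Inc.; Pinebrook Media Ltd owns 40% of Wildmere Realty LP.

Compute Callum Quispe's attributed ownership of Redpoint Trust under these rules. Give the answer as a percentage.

18.6%

By parent–child attribution (R1), Callum Quispe is treated as also owning Idris Quispe's interest in Pinebrook Media Ltd, giving 30% + 10% = 40%.
By parent–child attribution (R1), Callum Quispe is treated as also owning Idris Quispe's interest in Beacon Foods Inc, giving 70% + 30% = 100%.
Chain via Pinebrook Media Ltd → Wildmere Realty LP (R2): 40% × 40% × 60% = 9.6% of Redpoint Trust.
Chain via Beacon Foods Inc. → Talon Manufacturing Inc. (R2): 100% × 30% × 30% = 9% of Redpoint Trust.
Aggregating (R3): 9.6% + 9% = 18.6%.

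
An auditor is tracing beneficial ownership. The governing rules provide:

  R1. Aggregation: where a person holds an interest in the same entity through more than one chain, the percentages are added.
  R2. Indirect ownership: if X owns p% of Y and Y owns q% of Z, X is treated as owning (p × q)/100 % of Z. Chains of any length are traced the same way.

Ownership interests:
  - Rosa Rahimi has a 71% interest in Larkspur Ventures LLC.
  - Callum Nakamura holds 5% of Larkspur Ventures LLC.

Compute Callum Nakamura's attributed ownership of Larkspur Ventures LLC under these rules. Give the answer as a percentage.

Direct interest in Larkspur Ventures LLC: 5%.

5%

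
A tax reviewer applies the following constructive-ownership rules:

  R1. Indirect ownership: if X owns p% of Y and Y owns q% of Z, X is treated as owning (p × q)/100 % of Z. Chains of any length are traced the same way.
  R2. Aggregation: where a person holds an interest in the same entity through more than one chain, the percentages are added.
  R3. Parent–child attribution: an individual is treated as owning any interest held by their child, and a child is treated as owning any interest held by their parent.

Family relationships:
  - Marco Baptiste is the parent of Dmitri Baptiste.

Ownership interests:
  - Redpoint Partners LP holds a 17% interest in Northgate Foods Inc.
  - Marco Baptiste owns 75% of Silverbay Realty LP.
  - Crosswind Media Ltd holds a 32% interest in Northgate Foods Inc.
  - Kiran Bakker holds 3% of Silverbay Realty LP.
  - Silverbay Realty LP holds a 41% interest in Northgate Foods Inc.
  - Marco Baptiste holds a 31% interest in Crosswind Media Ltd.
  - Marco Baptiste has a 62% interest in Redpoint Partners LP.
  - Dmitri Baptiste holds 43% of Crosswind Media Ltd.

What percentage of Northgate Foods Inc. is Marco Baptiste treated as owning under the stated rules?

64.97%

By parent–child attribution (R3), Marco Baptiste is treated as also owning Dmitri Baptiste's interest in Crosswind Media Ltd, giving 31% + 43% = 74%.
Chain via Silverbay Realty LP (R1): 75% × 41% = 30.75% of Northgate Foods Inc.
Chain via Crosswind Media Ltd (R1): 74% × 32% = 23.68% of Northgate Foods Inc.
Chain via Redpoint Partners LP (R1): 62% × 17% = 10.54% of Northgate Foods Inc.
Aggregating (R2): 30.75% + 23.68% + 10.54% = 64.97%.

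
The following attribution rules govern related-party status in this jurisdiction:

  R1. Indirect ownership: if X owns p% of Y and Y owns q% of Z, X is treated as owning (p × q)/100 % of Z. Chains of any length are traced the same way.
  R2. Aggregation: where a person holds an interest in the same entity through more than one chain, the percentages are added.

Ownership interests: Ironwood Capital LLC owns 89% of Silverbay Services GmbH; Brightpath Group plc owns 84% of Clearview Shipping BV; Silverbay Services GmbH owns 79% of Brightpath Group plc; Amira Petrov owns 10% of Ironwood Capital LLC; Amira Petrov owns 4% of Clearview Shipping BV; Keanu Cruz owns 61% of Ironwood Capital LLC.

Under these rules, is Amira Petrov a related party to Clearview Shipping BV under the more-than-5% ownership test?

Yes

Chain via Ironwood Capital LLC → Silverbay Services GmbH → Brightpath Group plc (R1): 10% × 89% × 79% × 84% = 5.90604% of Clearview Shipping BV.
Direct interest in Clearview Shipping BV: 4%.
Aggregating (R2): 5.90604% + 4% = 9.90604%.
9.90604% exceeds the 5% threshold, so Amira is a related party to Clearview Shipping BV.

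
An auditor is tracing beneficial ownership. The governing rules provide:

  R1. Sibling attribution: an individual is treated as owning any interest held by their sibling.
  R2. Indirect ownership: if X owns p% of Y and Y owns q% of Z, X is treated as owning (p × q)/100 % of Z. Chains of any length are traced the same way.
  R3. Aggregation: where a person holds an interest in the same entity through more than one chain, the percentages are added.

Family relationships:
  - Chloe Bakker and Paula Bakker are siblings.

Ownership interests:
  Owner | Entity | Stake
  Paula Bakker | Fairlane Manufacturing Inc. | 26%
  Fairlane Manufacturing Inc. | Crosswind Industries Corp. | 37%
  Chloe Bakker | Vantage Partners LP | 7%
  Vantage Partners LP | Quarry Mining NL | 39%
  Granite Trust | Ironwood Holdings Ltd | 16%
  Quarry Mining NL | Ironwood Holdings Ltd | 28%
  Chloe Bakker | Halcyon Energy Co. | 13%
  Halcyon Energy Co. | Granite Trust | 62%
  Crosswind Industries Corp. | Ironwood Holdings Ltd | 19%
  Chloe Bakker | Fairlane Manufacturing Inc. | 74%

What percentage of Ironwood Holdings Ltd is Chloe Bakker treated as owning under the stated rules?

9.084%

By sibling attribution (R1), Chloe Bakker is treated as also owning Paula Bakker's interest in Fairlane Manufacturing Inc, giving 74% + 26% = 100%.
Chain via Vantage Partners LP → Quarry Mining NL (R2): 7% × 39% × 28% = 0.7644% of Ironwood Holdings Ltd.
Chain via Fairlane Manufacturing Inc. → Crosswind Industries Corp. (R2): 100% × 37% × 19% = 7.03% of Ironwood Holdings Ltd.
Chain via Halcyon Energy Co. → Granite Trust (R2): 13% × 62% × 16% = 1.2896% of Ironwood Holdings Ltd.
Aggregating (R3): 0.7644% + 7.03% + 1.2896% = 9.084%.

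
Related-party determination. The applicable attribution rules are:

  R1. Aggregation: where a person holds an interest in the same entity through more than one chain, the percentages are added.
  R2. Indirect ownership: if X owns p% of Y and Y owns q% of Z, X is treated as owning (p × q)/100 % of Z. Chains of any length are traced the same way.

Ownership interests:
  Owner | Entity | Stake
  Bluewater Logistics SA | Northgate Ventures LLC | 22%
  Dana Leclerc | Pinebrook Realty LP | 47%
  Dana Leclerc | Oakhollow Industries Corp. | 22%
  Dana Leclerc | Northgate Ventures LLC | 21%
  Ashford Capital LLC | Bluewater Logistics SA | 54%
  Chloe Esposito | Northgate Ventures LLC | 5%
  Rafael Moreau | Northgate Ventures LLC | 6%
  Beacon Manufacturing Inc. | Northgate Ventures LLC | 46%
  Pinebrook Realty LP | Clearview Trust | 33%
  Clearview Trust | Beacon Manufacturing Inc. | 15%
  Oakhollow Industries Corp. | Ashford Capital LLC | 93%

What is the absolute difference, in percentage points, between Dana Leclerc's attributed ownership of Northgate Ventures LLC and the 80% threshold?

55.499162

Chain via Oakhollow Industries Corp. → Ashford Capital LLC → Bluewater Logistics SA (R2): 22% × 93% × 54% × 22% = 2.430648% of Northgate Ventures LLC.
Chain via Pinebrook Realty LP → Clearview Trust → Beacon Manufacturing Inc. (R2): 47% × 33% × 15% × 46% = 1.07019% of Northgate Ventures LLC.
Direct interest in Northgate Ventures LLC: 21%.
Aggregating (R1): 2.430648% + 1.07019% + 21% = 24.500838%.
24.500838% falls short of the 80% threshold by 55.499162 percentage points.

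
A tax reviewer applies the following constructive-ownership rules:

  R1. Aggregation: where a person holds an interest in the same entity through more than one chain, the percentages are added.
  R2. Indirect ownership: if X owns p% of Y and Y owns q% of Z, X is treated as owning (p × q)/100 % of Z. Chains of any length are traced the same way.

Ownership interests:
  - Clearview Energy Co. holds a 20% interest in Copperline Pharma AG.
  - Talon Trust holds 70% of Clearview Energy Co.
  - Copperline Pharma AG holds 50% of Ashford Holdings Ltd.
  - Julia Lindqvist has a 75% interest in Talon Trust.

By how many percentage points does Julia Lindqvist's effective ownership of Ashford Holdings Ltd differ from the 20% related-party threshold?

Chain via Talon Trust → Clearview Energy Co. → Copperline Pharma AG (R2): 75% × 70% × 20% × 50% = 5.25% of Ashford Holdings Ltd.
5.25% falls short of the 20% threshold by 14.75 percentage points.

14.75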